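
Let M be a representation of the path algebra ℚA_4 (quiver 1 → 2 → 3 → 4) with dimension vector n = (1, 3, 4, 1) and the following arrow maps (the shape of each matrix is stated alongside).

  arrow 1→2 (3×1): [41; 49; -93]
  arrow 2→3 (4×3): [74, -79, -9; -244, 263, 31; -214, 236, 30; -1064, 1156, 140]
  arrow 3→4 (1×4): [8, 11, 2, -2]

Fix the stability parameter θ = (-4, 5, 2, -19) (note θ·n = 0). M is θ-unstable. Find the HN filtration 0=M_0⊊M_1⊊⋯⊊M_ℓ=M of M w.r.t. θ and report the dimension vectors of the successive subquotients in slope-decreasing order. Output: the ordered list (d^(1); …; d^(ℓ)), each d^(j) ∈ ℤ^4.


Interval decomposition of M: I[1,2], I[2,3], I[2,4], I[3,3]^2.
HN type (ℓ=4): μ^(1)=5; μ^(2)=7/2; μ^(3)=2; μ^(4)=-4

((0, 1, 0, 0); (0, 1, 1, 0); (0, 0, 2, 0); (1, 1, 1, 1))


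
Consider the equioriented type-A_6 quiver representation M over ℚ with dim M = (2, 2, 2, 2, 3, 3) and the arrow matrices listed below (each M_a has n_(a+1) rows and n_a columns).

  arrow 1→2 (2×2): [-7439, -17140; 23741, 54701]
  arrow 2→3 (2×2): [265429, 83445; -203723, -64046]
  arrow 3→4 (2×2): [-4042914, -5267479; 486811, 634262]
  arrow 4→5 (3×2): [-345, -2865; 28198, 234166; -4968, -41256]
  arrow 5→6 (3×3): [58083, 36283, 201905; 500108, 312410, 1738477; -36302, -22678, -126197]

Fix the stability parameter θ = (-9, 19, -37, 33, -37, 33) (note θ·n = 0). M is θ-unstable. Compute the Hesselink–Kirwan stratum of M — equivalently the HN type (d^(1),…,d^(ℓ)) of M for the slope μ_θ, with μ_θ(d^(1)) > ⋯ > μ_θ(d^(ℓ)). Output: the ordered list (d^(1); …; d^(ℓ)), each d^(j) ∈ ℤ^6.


Interval decomposition of M: I[1,4], I[1,6], I[5,6]^2.
HN type (ℓ=4): μ^(1)=33; μ^(2)=-2; μ^(3)=-9; μ^(4)=-37

((0, 0, 0, 1, 0, 3); (0, 0, 0, 1, 1, 0); (2, 2, 2, 0, 0, 0); (0, 0, 0, 0, 2, 0))


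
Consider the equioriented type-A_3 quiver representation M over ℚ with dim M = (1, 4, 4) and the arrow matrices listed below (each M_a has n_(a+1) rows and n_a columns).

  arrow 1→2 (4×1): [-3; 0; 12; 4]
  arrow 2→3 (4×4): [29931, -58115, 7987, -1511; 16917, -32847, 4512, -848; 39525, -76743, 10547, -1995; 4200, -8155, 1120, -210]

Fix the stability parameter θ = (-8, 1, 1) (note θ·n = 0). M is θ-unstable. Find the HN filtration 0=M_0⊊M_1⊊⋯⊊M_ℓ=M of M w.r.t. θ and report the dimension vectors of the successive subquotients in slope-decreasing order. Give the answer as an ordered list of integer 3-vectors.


Interval decomposition of M: I[1,3], I[2,2], I[2,3]^2, I[3,3].
HN type (ℓ=2): μ^(1)=1; μ^(2)=-8

((0, 4, 4); (1, 0, 0))


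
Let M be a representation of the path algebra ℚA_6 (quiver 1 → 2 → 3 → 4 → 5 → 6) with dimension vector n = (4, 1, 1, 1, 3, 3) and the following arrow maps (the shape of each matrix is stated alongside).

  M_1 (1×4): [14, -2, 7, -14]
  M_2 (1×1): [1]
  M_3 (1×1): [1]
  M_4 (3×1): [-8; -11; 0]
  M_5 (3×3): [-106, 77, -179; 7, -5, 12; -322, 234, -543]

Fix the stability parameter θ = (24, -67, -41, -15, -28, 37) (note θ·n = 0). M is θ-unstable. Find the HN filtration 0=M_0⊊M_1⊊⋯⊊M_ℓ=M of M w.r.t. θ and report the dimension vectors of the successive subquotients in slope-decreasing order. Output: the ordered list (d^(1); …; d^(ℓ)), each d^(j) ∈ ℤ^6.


Barcode: M ≅ I[1,1]^3, I[1,6], I[5,6]^2. HN layers by μ_θ (4 steps, strictly decreasing):
  μ^(1)=37; μ^(2)=24; μ^(3)=-43/2; μ^(4)=-28

((0, 0, 0, 0, 0, 3); (3, 0, 0, 0, 0, 0); (0, 0, 0, 1, 1, 0); (1, 1, 1, 0, 2, 0))


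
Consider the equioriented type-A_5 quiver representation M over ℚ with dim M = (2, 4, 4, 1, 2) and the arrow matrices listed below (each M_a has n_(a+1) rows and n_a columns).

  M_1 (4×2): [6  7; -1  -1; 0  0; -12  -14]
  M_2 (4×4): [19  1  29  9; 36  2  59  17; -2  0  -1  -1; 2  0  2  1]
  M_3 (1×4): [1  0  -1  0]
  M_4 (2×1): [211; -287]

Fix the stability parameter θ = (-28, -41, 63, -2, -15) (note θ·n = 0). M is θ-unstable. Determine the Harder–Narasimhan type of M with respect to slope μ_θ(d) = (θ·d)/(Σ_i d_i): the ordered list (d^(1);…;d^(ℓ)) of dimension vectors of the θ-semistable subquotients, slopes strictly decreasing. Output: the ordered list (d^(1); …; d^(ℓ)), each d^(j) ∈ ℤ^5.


Barcode: M ≅ I[1,2], I[1,5], I[2,3]^2, I[3,3], I[5,5]. HN layers by μ_θ (5 steps, strictly decreasing):
  μ^(1)=63; μ^(2)=46/3; μ^(3)=-15; μ^(4)=-69/2; μ^(5)=-41

((0, 0, 3, 0, 0); (0, 0, 1, 1, 1); (0, 0, 0, 0, 1); (2, 2, 0, 0, 0); (0, 2, 0, 0, 0))


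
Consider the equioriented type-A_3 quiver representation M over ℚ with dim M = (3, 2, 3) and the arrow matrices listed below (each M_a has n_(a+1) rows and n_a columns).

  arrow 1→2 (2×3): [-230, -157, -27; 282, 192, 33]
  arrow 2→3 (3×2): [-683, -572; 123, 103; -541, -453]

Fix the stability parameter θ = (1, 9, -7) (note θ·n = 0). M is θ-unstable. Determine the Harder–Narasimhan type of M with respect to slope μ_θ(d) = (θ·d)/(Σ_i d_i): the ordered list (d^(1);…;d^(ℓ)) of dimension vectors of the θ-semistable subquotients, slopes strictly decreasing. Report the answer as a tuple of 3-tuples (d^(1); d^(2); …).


Barcode: M ≅ I[1,1], I[1,3]^2, I[3,3]. HN layers by μ_θ (2 steps, strictly decreasing):
  μ^(1)=1; μ^(2)=-7

((3, 2, 2); (0, 0, 1))


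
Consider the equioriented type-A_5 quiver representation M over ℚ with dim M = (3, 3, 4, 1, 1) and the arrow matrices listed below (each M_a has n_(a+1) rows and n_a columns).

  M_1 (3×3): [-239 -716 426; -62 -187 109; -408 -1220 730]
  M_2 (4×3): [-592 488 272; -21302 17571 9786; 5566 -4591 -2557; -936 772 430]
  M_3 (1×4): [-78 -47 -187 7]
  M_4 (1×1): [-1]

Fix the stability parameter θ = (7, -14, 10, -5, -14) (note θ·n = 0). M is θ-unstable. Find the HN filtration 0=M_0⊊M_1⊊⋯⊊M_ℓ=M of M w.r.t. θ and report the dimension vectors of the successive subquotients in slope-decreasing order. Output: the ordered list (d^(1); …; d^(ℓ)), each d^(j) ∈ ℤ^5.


Via rank(M_{q-1}∘⋯∘M_p): M ≅ I[1,2], I[1,3], I[1,5], I[3,3]^2.
μ_θ-semistable layers: μ^(1)=10; μ^(2)=-3; μ^(3)=-7/2

((0, 0, 3, 0, 0); (0, 0, 1, 1, 1); (3, 3, 0, 0, 0))


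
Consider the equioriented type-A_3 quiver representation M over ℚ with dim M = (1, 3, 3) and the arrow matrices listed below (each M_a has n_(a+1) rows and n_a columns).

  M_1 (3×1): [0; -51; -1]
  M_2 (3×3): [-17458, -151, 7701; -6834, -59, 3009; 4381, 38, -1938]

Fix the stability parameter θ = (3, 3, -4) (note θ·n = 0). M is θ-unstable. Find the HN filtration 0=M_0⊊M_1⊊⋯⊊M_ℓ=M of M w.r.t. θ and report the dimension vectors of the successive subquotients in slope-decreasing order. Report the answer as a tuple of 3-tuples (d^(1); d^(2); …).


Via rank(M_{q-1}∘⋯∘M_p): M ≅ I[1,2], I[2,3]^2, I[3,3].
μ_θ-semistable layers: μ^(1)=3; μ^(2)=-1/2; μ^(3)=-4

((1, 1, 0); (0, 2, 2); (0, 0, 1))


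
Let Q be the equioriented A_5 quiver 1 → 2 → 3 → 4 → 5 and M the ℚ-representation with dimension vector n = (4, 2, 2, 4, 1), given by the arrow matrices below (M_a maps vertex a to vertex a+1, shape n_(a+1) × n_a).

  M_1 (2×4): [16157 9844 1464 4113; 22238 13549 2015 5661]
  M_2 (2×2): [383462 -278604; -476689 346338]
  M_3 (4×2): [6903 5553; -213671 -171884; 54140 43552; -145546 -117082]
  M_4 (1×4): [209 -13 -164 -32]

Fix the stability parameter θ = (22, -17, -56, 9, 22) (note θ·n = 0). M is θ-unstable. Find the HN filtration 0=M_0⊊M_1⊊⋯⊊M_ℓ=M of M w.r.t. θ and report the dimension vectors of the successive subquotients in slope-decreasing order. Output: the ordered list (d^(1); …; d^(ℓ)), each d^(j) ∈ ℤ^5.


Interval decomposition of M: I[1,1]^2, I[1,2], I[1,5], I[3,4], I[4,4]^2.
HN type (ℓ=5): μ^(1)=22; μ^(2)=9; μ^(3)=5/2; μ^(4)=-17; μ^(5)=-56

((2, 0, 0, 0, 1); (0, 0, 0, 4, 0); (1, 1, 0, 0, 0); (1, 1, 1, 0, 0); (0, 0, 1, 0, 0))


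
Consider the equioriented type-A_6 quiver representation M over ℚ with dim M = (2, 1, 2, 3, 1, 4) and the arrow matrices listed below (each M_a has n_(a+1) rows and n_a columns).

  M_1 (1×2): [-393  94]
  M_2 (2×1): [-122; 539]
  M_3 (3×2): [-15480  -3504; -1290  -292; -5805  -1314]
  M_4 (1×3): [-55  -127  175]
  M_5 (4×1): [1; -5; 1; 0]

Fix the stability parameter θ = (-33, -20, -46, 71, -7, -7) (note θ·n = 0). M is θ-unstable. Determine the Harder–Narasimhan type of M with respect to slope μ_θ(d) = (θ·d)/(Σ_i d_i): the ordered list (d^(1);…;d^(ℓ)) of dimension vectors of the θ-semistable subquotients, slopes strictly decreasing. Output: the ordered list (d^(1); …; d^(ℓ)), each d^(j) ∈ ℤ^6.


Interval decomposition of M: I[1,1], I[1,6], I[3,3], I[4,4]^2, I[6,6]^3.
HN type (ℓ=5): μ^(1)=71; μ^(2)=19; μ^(3)=-7; μ^(4)=-33; μ^(5)=-46

((0, 0, 0, 2, 0, 0); (0, 0, 0, 1, 1, 1); (0, 0, 0, 0, 0, 3); (2, 1, 1, 0, 0, 0); (0, 0, 1, 0, 0, 0))


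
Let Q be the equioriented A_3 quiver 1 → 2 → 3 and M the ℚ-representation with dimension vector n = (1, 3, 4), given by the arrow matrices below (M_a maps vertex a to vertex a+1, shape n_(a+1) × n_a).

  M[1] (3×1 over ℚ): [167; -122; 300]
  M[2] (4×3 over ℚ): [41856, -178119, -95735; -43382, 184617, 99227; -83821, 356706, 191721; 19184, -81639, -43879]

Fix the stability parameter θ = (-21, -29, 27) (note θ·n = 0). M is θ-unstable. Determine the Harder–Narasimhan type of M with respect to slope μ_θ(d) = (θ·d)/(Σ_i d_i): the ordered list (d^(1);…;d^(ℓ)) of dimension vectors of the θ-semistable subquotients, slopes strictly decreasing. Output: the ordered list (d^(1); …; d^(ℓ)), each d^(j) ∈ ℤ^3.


Via rank(M_{q-1}∘⋯∘M_p): M ≅ I[1,3], I[2,2], I[2,3], I[3,3]^2.
μ_θ-semistable layers: μ^(1)=27; μ^(2)=-25; μ^(3)=-29

((0, 0, 4); (1, 1, 0); (0, 2, 0))


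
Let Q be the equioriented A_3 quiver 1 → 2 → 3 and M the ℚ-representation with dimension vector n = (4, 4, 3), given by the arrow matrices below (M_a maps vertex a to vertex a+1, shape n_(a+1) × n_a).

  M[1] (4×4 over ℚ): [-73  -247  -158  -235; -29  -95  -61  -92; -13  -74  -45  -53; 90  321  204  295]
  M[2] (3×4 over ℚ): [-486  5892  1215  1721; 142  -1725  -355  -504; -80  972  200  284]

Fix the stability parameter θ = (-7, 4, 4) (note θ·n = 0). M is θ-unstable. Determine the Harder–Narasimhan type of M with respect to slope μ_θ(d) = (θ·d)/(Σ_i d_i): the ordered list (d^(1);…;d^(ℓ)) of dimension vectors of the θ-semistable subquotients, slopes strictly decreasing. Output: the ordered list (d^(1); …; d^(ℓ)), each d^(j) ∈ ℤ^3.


Barcode: M ≅ I[1,1], I[1,2], I[1,3]^2, I[2,2], I[3,3]. HN layers by μ_θ (2 steps, strictly decreasing):
  μ^(1)=4; μ^(2)=-7

((0, 4, 3); (4, 0, 0))


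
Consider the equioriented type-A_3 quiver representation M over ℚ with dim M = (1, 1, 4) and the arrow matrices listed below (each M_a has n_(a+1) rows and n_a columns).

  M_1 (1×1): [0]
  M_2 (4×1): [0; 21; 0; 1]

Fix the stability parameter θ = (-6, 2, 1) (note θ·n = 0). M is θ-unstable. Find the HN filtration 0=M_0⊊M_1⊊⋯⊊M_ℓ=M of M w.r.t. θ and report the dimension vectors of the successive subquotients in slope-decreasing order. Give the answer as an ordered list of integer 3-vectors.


Via rank(M_{q-1}∘⋯∘M_p): M ≅ I[1,1], I[2,3], I[3,3]^3.
μ_θ-semistable layers: μ^(1)=3/2; μ^(2)=1; μ^(3)=-6

((0, 1, 1); (0, 0, 3); (1, 0, 0))


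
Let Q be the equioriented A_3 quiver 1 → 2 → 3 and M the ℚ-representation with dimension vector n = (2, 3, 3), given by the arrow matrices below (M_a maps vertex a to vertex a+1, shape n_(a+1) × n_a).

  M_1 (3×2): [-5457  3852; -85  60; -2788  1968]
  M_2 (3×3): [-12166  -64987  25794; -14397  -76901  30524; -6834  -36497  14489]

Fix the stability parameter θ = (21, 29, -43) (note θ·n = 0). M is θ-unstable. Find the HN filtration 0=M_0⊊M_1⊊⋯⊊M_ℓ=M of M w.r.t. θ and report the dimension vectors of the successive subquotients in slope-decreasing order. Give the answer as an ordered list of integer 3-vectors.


Via rank(M_{q-1}∘⋯∘M_p): M ≅ I[1,1], I[1,3], I[2,3]^2.
μ_θ-semistable layers: μ^(1)=21; μ^(2)=7/3; μ^(3)=-7

((1, 0, 0); (1, 1, 1); (0, 2, 2))


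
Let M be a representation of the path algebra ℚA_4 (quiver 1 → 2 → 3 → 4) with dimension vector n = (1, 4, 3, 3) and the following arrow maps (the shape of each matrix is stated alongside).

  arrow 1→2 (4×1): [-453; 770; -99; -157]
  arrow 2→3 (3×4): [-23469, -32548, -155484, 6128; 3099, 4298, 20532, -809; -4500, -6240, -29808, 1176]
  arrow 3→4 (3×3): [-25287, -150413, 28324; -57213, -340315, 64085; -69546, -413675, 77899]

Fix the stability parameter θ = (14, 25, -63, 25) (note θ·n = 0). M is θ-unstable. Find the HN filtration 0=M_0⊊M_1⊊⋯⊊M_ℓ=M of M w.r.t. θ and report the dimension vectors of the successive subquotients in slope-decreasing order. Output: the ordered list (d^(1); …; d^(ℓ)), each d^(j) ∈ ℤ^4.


Barcode: M ≅ I[1,4], I[2,2]^2, I[2,4], I[3,4]. HN layers by μ_θ (4 steps, strictly decreasing):
  μ^(1)=25; μ^(2)=-8; μ^(3)=-19; μ^(4)=-63

((0, 2, 0, 3); (1, 1, 1, 0); (0, 1, 1, 0); (0, 0, 1, 0))


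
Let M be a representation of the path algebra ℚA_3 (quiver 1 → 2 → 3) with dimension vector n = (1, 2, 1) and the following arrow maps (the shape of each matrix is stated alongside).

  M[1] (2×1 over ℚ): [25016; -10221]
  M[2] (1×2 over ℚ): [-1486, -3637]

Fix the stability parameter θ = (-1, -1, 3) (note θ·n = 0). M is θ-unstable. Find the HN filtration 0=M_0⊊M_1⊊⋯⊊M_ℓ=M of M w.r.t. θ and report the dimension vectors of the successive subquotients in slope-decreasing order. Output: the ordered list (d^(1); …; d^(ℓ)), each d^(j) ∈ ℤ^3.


Barcode: M ≅ I[1,3], I[2,2]. HN layers by μ_θ (2 steps, strictly decreasing):
  μ^(1)=3; μ^(2)=-1

((0, 0, 1); (1, 2, 0))


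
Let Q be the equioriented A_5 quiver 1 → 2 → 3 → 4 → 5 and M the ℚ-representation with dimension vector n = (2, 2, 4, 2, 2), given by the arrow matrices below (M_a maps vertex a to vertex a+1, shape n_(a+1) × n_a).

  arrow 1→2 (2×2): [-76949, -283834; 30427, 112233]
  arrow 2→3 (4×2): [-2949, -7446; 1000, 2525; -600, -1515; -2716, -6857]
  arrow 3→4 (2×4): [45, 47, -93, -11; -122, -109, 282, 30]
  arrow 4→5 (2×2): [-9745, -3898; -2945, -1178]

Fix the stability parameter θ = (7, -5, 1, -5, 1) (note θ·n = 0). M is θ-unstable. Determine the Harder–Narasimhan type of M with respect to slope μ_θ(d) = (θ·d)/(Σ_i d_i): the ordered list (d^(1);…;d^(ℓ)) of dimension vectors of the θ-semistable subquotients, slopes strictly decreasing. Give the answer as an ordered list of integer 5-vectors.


Interval decomposition of M: I[1,4], I[1,5], I[3,3]^2, I[5,5].
HN type (ℓ=2): μ^(1)=1; μ^(2)=-1/2

((0, 0, 2, 0, 2); (2, 2, 2, 2, 0))


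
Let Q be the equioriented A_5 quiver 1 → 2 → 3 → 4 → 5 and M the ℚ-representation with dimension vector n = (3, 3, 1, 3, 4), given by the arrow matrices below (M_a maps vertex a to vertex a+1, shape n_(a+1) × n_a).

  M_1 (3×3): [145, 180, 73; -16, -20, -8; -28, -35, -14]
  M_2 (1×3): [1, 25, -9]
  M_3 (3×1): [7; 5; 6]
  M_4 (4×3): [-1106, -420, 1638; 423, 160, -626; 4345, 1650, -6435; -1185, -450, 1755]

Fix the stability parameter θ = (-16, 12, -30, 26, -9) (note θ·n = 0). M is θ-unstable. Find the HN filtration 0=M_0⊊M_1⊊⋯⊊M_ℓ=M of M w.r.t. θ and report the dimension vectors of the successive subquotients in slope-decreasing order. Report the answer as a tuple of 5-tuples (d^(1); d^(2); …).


Interval decomposition of M: I[1,1], I[1,2], I[1,5], I[2,2], I[4,4], I[4,5], I[5,5]^2.
HN type (ℓ=5): μ^(1)=26; μ^(2)=12; μ^(3)=17/2; μ^(4)=-9; μ^(5)=-16

((0, 0, 0, 1, 0); (0, 2, 0, 0, 0); (0, 0, 0, 2, 2); (0, 1, 1, 0, 2); (3, 0, 0, 0, 0))


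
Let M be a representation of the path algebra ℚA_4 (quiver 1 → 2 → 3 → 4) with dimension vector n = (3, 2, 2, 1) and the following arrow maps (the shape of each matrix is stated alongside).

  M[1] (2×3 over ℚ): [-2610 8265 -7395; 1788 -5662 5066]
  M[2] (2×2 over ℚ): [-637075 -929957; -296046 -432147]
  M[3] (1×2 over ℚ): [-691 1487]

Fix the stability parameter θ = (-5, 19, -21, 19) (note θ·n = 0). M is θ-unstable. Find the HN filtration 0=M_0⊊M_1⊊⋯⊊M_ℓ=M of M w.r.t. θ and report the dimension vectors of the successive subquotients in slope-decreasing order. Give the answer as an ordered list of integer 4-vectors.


Interval decomposition of M: I[1,1]^2, I[1,4], I[2,3].
HN type (ℓ=3): μ^(1)=19; μ^(2)=-1; μ^(3)=-5

((0, 0, 0, 1); (0, 2, 2, 0); (3, 0, 0, 0))


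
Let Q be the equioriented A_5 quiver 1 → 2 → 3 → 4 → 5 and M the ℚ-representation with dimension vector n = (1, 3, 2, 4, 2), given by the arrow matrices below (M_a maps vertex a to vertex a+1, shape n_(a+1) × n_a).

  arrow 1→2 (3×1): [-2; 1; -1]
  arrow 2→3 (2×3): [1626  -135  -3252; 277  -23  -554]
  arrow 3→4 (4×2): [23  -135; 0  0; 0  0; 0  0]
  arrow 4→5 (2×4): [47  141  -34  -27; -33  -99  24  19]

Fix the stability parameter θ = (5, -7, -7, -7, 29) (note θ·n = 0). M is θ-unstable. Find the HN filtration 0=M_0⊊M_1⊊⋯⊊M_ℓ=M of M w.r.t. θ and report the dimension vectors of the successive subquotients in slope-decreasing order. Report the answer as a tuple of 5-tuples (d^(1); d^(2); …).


Barcode: M ≅ I[1,3], I[2,2], I[2,5], I[4,4]^2, I[4,5]. HN layers by μ_θ (3 steps, strictly decreasing):
  μ^(1)=29; μ^(2)=-3; μ^(3)=-7

((0, 0, 0, 0, 2); (1, 1, 1, 0, 0); (0, 2, 1, 4, 0))


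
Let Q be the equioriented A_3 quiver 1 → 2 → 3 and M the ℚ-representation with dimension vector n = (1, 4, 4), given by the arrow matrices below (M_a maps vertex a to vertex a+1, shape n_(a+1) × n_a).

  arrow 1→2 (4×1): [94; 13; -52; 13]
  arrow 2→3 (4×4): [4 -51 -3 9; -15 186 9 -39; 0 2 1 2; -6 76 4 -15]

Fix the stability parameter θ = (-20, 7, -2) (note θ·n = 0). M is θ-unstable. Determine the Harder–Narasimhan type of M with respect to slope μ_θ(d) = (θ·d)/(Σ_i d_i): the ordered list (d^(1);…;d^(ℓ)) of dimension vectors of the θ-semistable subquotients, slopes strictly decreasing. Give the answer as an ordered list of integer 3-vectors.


Interval decomposition of M: I[1,3], I[2,3]^3.
HN type (ℓ=2): μ^(1)=5/2; μ^(2)=-20

((0, 4, 4); (1, 0, 0))


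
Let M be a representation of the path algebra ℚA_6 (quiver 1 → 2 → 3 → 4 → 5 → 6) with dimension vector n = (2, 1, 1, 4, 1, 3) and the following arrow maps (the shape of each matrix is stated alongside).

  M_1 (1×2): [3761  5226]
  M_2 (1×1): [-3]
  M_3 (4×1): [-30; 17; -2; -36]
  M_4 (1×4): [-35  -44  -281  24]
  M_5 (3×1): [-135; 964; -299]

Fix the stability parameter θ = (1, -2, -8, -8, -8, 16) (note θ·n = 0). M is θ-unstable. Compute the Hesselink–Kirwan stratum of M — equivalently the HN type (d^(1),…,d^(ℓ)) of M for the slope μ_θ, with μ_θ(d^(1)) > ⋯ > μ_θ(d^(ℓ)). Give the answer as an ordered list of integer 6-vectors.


Via rank(M_{q-1}∘⋯∘M_p): M ≅ I[1,1], I[1,4], I[4,4]^2, I[4,6], I[6,6]^2.
μ_θ-semistable layers: μ^(1)=16; μ^(2)=1; μ^(3)=-17/4; μ^(4)=-8

((0, 0, 0, 0, 0, 3); (1, 0, 0, 0, 0, 0); (1, 1, 1, 1, 0, 0); (0, 0, 0, 3, 1, 0))


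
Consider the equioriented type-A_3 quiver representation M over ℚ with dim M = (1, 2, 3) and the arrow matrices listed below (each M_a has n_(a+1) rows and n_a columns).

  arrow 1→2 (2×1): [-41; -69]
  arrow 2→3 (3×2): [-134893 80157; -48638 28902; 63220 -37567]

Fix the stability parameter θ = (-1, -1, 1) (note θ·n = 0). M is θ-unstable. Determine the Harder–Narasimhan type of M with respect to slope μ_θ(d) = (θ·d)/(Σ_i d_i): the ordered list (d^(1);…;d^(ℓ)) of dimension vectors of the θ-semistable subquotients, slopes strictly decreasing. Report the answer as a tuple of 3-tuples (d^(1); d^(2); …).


Barcode: M ≅ I[1,3], I[2,3], I[3,3]. HN layers by μ_θ (2 steps, strictly decreasing):
  μ^(1)=1; μ^(2)=-1

((0, 0, 3); (1, 2, 0))


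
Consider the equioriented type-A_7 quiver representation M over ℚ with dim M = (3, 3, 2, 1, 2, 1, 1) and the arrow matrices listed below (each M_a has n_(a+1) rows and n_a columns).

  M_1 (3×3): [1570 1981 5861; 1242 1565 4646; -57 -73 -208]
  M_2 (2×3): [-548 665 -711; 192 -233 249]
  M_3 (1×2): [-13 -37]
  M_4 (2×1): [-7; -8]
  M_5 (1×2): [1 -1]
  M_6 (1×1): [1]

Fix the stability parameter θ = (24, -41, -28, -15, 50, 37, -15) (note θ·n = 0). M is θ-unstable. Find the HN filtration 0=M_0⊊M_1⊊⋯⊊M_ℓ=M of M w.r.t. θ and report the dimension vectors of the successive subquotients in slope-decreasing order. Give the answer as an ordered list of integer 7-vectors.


Interval decomposition of M: I[1,2], I[1,3], I[1,7], I[5,5].
HN type (ℓ=4): μ^(1)=50; μ^(2)=24; μ^(3)=-17/2; μ^(4)=-15

((0, 0, 0, 0, 1, 0, 0); (0, 0, 0, 0, 1, 1, 1); (1, 1, 0, 0, 0, 0, 0); (2, 2, 2, 1, 0, 0, 0))


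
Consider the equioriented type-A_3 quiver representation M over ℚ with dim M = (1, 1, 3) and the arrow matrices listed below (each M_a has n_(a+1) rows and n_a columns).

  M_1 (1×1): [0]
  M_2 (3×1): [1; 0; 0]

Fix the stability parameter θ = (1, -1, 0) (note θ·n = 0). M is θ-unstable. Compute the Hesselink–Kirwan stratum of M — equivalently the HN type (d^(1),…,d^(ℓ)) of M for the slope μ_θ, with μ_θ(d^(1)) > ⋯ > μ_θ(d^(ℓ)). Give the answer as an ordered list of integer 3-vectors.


Barcode: M ≅ I[1,1], I[2,3], I[3,3]^2. HN layers by μ_θ (3 steps, strictly decreasing):
  μ^(1)=1; μ^(2)=0; μ^(3)=-1

((1, 0, 0); (0, 0, 3); (0, 1, 0))


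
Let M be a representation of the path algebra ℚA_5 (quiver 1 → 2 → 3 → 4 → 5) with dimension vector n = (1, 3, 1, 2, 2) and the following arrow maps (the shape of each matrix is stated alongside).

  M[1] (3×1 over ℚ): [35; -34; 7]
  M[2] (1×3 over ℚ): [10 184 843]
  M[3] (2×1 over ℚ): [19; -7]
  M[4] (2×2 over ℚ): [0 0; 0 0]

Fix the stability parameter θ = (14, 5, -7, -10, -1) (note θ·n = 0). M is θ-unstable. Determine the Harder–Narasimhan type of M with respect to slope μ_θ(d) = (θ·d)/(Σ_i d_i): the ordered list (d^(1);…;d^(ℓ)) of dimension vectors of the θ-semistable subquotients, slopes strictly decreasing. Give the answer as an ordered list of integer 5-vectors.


Interval decomposition of M: I[1,4], I[2,2]^2, I[4,4], I[5,5]^2.
HN type (ℓ=4): μ^(1)=5; μ^(2)=1/2; μ^(3)=-1; μ^(4)=-10

((0, 2, 0, 0, 0); (1, 1, 1, 1, 0); (0, 0, 0, 0, 2); (0, 0, 0, 1, 0))


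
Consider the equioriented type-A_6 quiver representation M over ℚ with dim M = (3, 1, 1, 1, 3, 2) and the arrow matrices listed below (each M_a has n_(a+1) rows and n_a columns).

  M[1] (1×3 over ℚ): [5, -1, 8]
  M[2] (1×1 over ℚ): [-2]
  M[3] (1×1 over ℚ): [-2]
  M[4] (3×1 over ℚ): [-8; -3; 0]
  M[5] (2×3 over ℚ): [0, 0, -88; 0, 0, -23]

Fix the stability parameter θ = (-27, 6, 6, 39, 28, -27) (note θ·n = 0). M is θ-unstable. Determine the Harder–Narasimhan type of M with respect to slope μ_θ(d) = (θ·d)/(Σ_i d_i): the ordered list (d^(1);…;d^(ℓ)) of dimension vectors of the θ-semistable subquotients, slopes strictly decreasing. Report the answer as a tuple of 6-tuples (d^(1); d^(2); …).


Interval decomposition of M: I[1,1]^2, I[1,5], I[5,5], I[5,6], I[6,6].
HN type (ℓ=5): μ^(1)=67/2; μ^(2)=28; μ^(3)=6; μ^(4)=1/2; μ^(5)=-27

((0, 0, 0, 1, 1, 0); (0, 0, 0, 0, 1, 0); (0, 1, 1, 0, 0, 0); (0, 0, 0, 0, 1, 1); (3, 0, 0, 0, 0, 1))


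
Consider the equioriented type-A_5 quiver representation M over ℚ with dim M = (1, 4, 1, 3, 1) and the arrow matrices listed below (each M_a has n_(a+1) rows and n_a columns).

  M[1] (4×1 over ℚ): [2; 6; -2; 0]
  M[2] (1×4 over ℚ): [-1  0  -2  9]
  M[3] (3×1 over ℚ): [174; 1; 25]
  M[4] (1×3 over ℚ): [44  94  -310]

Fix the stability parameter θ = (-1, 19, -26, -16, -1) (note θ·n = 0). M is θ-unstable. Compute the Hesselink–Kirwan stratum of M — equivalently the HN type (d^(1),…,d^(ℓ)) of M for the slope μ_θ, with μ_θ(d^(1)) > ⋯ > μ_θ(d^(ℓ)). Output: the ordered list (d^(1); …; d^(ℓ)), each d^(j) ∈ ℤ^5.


Via rank(M_{q-1}∘⋯∘M_p): M ≅ I[1,4], I[2,2]^3, I[4,4], I[4,5].
μ_θ-semistable layers: μ^(1)=19; μ^(2)=-1; μ^(3)=-6; μ^(4)=-16

((0, 3, 0, 0, 0); (0, 0, 0, 0, 1); (1, 1, 1, 1, 0); (0, 0, 0, 2, 0))


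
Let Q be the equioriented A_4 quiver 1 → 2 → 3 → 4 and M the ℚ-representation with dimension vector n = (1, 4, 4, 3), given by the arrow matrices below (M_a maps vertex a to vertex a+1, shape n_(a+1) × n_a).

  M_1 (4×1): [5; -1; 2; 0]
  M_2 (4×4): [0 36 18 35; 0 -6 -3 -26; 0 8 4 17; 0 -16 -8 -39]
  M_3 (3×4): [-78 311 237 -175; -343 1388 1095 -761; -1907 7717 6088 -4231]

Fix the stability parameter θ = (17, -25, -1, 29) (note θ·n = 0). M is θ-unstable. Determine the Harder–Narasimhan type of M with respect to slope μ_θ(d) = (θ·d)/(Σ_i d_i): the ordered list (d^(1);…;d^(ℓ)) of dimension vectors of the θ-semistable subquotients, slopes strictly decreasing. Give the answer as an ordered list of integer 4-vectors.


Interval decomposition of M: I[1,2], I[2,2], I[2,4]^2, I[3,3], I[3,4].
HN type (ℓ=4): μ^(1)=29; μ^(2)=-1; μ^(3)=-4; μ^(4)=-25

((0, 0, 0, 3); (0, 0, 4, 0); (1, 1, 0, 0); (0, 3, 0, 0))


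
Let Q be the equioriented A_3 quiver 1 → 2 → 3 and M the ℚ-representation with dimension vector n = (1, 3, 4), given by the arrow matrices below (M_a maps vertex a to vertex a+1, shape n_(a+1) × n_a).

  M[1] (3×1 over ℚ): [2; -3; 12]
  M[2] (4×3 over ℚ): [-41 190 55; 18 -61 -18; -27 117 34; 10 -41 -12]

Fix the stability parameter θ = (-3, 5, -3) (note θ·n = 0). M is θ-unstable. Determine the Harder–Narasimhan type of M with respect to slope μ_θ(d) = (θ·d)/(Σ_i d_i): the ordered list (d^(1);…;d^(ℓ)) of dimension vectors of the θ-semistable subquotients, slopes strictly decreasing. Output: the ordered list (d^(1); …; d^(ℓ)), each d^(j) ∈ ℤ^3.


Interval decomposition of M: I[1,3], I[2,3]^2, I[3,3].
HN type (ℓ=2): μ^(1)=1; μ^(2)=-3

((0, 3, 3); (1, 0, 1))


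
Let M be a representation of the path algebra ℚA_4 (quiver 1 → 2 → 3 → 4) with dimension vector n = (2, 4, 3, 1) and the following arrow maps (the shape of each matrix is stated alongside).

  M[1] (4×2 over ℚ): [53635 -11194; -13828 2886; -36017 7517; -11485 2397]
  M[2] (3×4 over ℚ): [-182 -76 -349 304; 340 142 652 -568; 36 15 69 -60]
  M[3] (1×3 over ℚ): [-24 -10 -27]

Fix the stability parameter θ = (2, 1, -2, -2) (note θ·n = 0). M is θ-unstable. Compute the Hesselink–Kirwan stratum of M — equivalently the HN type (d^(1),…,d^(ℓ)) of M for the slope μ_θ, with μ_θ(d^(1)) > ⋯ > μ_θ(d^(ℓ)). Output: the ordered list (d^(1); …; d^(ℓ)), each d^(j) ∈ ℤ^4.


Interval decomposition of M: I[1,2], I[1,4], I[2,2], I[2,3], I[3,3].
HN type (ℓ=5): μ^(1)=3/2; μ^(2)=1; μ^(3)=-1/4; μ^(4)=-1/2; μ^(5)=-2

((1, 1, 0, 0); (0, 1, 0, 0); (1, 1, 1, 1); (0, 1, 1, 0); (0, 0, 1, 0))


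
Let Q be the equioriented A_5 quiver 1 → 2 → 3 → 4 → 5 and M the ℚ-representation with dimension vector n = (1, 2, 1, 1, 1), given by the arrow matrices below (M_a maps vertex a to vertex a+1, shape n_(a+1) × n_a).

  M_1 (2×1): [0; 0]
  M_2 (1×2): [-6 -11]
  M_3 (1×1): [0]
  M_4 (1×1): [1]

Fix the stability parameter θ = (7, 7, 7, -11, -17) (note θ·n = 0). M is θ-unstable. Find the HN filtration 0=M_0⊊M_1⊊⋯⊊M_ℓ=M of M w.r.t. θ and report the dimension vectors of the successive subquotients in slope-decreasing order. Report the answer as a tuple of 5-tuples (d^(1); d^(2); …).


Via rank(M_{q-1}∘⋯∘M_p): M ≅ I[1,1], I[2,2], I[2,3], I[4,5].
μ_θ-semistable layers: μ^(1)=7; μ^(2)=-14

((1, 2, 1, 0, 0); (0, 0, 0, 1, 1))


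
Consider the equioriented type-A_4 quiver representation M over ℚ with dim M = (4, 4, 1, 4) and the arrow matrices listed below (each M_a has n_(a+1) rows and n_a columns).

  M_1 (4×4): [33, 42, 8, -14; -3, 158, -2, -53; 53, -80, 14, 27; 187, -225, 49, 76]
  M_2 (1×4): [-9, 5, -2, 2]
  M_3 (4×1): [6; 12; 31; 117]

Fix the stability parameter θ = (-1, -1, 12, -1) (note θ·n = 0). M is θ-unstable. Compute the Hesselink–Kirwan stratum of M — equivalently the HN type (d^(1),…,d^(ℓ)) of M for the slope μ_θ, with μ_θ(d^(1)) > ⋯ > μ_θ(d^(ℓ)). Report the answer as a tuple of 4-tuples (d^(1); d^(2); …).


Via rank(M_{q-1}∘⋯∘M_p): M ≅ I[1,2]^3, I[1,4], I[4,4]^3.
μ_θ-semistable layers: μ^(1)=11/2; μ^(2)=-1

((0, 0, 1, 1); (4, 4, 0, 3))


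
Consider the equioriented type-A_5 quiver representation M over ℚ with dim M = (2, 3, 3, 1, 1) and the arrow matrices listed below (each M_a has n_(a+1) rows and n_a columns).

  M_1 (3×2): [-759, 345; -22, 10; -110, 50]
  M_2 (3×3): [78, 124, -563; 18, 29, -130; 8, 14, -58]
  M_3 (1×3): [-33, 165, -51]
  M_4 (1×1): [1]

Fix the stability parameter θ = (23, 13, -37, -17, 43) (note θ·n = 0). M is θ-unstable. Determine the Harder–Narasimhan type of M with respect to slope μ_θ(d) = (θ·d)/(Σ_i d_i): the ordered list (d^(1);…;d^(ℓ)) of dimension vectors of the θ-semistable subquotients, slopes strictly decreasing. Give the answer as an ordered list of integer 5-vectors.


Interval decomposition of M: I[1,1], I[1,2], I[2,3], I[2,5], I[3,3].
HN type (ℓ=6): μ^(1)=43; μ^(2)=23; μ^(3)=18; μ^(4)=-12; μ^(5)=-41/3; μ^(6)=-37

((0, 0, 0, 0, 1); (1, 0, 0, 0, 0); (1, 1, 0, 0, 0); (0, 1, 1, 0, 0); (0, 1, 1, 1, 0); (0, 0, 1, 0, 0))


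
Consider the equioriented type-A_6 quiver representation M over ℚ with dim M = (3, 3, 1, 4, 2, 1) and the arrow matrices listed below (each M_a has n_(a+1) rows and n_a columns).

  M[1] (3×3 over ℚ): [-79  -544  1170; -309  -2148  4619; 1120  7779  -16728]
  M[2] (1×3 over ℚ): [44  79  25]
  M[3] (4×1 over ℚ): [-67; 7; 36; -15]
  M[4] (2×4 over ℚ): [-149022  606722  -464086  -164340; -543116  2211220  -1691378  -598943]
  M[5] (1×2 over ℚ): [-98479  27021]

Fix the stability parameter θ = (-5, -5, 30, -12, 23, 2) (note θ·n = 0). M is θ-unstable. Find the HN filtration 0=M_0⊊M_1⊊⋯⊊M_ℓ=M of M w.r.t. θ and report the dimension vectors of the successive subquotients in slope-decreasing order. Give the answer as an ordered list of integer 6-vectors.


Barcode: M ≅ I[1,2]^2, I[1,6], I[4,4]^2, I[4,5]. HN layers by μ_θ (5 steps, strictly decreasing):
  μ^(1)=23; μ^(2)=25/2; μ^(3)=9; μ^(4)=-5; μ^(5)=-12

((0, 0, 0, 0, 1, 0); (0, 0, 0, 0, 1, 1); (0, 0, 1, 1, 0, 0); (3, 3, 0, 0, 0, 0); (0, 0, 0, 3, 0, 0))


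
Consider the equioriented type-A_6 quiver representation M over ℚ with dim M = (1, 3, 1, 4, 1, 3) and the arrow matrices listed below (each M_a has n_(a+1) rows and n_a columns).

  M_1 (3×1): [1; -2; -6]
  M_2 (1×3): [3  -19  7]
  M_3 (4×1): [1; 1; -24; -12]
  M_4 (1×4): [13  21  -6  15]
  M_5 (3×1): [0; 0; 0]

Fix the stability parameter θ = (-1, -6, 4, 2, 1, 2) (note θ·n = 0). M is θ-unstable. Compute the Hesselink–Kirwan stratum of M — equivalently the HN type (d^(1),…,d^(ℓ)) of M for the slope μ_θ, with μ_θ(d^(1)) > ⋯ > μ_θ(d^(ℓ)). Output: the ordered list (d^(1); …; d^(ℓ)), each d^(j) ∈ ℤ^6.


Via rank(M_{q-1}∘⋯∘M_p): M ≅ I[1,5], I[2,2]^2, I[4,4]^3, I[6,6]^3.
μ_θ-semistable layers: μ^(1)=7/3; μ^(2)=2; μ^(3)=-7/2; μ^(4)=-6

((0, 0, 1, 1, 1, 0); (0, 0, 0, 3, 0, 3); (1, 1, 0, 0, 0, 0); (0, 2, 0, 0, 0, 0))


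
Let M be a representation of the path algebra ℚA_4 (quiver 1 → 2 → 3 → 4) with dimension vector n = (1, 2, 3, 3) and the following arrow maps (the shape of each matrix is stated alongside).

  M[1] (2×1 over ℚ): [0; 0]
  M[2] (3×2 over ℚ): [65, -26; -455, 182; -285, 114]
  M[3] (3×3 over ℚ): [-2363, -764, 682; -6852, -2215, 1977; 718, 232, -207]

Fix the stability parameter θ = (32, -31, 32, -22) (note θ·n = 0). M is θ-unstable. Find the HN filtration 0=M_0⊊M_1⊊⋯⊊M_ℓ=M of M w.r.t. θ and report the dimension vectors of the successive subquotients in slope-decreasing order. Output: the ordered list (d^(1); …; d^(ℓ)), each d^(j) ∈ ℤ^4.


Interval decomposition of M: I[1,1], I[2,2], I[2,4], I[3,4]^2.
HN type (ℓ=3): μ^(1)=32; μ^(2)=5; μ^(3)=-31

((1, 0, 0, 0); (0, 0, 3, 3); (0, 2, 0, 0))


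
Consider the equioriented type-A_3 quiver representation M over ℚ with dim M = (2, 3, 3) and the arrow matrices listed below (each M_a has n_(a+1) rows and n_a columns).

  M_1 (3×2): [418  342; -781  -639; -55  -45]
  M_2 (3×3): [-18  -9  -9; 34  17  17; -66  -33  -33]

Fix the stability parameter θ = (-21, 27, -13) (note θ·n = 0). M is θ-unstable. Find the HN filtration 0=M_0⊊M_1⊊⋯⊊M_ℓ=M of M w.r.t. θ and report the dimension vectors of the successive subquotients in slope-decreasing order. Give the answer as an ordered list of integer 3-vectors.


Barcode: M ≅ I[1,1], I[1,2], I[2,2], I[2,3], I[3,3]^2. HN layers by μ_θ (4 steps, strictly decreasing):
  μ^(1)=27; μ^(2)=7; μ^(3)=-13; μ^(4)=-21

((0, 2, 0); (0, 1, 1); (0, 0, 2); (2, 0, 0))


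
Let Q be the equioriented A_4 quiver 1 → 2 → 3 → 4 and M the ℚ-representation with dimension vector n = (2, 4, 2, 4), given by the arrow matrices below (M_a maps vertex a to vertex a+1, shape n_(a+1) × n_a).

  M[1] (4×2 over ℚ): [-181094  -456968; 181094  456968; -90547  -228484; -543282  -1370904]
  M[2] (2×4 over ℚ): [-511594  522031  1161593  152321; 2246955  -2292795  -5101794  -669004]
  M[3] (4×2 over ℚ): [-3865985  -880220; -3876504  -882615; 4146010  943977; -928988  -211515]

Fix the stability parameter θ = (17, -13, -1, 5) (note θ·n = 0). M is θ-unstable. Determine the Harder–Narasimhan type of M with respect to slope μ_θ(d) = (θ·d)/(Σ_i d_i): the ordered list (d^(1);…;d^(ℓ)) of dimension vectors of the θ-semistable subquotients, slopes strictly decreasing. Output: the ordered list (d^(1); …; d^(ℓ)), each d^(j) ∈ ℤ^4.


Via rank(M_{q-1}∘⋯∘M_p): M ≅ I[1,1], I[1,4], I[2,2]^2, I[2,4], I[4,4]^2.
μ_θ-semistable layers: μ^(1)=17; μ^(2)=5; μ^(3)=1; μ^(4)=-1; μ^(5)=-13

((1, 0, 0, 0); (0, 0, 0, 4); (1, 1, 1, 0); (0, 0, 1, 0); (0, 3, 0, 0))


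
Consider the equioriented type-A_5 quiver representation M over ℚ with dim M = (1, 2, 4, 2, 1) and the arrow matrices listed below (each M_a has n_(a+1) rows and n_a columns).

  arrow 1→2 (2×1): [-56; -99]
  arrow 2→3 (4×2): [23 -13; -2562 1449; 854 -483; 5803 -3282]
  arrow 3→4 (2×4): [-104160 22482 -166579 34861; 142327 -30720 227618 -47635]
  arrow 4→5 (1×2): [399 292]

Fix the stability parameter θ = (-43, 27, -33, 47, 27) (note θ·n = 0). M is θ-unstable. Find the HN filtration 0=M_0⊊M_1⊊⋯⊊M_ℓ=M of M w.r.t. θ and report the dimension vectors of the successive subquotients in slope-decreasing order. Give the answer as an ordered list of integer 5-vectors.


Barcode: M ≅ I[1,5], I[2,4], I[3,3]^2. HN layers by μ_θ (5 steps, strictly decreasing):
  μ^(1)=47; μ^(2)=37; μ^(3)=-3; μ^(4)=-33; μ^(5)=-43

((0, 0, 0, 1, 0); (0, 0, 0, 1, 1); (0, 2, 2, 0, 0); (0, 0, 2, 0, 0); (1, 0, 0, 0, 0))


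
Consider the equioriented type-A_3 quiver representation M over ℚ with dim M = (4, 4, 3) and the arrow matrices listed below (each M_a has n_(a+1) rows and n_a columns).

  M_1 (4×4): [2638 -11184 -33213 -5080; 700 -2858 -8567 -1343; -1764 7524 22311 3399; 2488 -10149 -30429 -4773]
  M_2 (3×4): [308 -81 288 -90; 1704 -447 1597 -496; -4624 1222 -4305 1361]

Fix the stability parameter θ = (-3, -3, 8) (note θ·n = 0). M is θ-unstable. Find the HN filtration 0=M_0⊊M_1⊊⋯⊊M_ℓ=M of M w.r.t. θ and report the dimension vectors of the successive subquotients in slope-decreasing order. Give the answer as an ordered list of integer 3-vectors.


Interval decomposition of M: I[1,1], I[1,3]^3, I[2,2].
HN type (ℓ=2): μ^(1)=8; μ^(2)=-3

((0, 0, 3); (4, 4, 0))


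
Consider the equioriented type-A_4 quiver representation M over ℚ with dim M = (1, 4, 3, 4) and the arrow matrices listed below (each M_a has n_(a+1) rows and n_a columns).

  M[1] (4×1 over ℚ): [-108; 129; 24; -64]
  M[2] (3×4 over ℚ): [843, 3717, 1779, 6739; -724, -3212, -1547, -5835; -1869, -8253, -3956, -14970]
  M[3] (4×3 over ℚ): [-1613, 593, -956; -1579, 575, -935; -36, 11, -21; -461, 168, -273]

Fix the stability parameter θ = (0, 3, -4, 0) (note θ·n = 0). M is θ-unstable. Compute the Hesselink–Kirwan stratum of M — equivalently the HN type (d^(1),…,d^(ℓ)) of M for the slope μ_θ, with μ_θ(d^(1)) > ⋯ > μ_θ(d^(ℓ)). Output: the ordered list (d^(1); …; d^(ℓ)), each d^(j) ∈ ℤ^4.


Interval decomposition of M: I[1,4], I[2,2], I[2,4]^2, I[4,4].
HN type (ℓ=4): μ^(1)=3; μ^(2)=0; μ^(3)=-1/3; μ^(4)=-1/2

((0, 1, 0, 0); (0, 0, 0, 4); (1, 1, 1, 0); (0, 2, 2, 0))


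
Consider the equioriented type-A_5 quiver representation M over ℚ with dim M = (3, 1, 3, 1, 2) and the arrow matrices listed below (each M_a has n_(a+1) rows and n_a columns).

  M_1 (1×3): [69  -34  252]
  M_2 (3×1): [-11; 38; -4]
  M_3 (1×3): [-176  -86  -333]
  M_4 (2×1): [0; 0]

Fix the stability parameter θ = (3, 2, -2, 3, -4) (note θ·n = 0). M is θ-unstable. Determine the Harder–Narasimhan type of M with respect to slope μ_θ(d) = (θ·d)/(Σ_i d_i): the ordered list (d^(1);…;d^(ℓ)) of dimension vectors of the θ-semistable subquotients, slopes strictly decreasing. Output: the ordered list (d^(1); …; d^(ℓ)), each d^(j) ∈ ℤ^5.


Via rank(M_{q-1}∘⋯∘M_p): M ≅ I[1,1]^2, I[1,3], I[3,3], I[3,4], I[5,5]^2.
μ_θ-semistable layers: μ^(1)=3; μ^(2)=1; μ^(3)=-2; μ^(4)=-4

((2, 0, 0, 1, 0); (1, 1, 1, 0, 0); (0, 0, 2, 0, 0); (0, 0, 0, 0, 2))


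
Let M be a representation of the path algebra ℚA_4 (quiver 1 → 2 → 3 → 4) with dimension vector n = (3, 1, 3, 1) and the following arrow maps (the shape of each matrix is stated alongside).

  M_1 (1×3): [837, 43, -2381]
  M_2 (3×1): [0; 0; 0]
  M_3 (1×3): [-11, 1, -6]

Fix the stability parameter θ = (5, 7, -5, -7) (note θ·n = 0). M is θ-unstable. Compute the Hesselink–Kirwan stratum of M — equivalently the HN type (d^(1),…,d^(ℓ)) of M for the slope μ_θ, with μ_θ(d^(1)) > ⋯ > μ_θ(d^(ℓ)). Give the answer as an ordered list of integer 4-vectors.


Via rank(M_{q-1}∘⋯∘M_p): M ≅ I[1,1]^2, I[1,2], I[3,3]^2, I[3,4].
μ_θ-semistable layers: μ^(1)=7; μ^(2)=5; μ^(3)=-5; μ^(4)=-6

((0, 1, 0, 0); (3, 0, 0, 0); (0, 0, 2, 0); (0, 0, 1, 1))


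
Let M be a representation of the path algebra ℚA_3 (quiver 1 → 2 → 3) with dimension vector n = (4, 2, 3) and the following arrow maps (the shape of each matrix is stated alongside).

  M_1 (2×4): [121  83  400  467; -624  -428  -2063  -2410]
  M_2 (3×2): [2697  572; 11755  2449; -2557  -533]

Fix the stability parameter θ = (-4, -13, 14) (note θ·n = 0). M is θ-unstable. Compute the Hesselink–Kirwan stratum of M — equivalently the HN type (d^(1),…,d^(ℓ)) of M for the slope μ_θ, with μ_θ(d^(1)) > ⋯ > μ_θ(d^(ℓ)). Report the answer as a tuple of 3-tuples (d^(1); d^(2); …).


Interval decomposition of M: I[1,1]^2, I[1,3]^2, I[3,3].
HN type (ℓ=3): μ^(1)=14; μ^(2)=-4; μ^(3)=-17/2

((0, 0, 3); (2, 0, 0); (2, 2, 0))


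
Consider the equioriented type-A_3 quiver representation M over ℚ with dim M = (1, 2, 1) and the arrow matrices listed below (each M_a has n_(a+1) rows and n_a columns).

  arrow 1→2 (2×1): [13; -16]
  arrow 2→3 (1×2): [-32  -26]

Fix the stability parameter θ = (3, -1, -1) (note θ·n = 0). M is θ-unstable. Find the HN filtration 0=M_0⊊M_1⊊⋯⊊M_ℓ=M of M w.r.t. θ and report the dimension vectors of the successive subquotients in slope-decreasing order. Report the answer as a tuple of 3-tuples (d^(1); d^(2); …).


Via rank(M_{q-1}∘⋯∘M_p): M ≅ I[1,2], I[2,3].
μ_θ-semistable layers: μ^(1)=1; μ^(2)=-1

((1, 1, 0); (0, 1, 1))


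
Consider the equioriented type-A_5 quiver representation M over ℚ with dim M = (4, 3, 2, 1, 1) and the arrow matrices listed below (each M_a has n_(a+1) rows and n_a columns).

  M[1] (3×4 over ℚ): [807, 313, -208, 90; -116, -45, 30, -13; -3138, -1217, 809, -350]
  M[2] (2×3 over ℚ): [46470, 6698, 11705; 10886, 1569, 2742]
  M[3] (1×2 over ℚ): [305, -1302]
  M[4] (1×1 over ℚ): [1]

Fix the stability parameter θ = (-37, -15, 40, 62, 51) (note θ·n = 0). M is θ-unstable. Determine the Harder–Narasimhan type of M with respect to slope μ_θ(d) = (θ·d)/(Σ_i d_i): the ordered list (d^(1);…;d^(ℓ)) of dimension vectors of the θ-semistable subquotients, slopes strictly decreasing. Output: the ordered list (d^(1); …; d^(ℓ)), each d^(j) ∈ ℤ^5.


Barcode: M ≅ I[1,1], I[1,2], I[1,3], I[1,5]. HN layers by μ_θ (4 steps, strictly decreasing):
  μ^(1)=113/2; μ^(2)=40; μ^(3)=-15; μ^(4)=-37

((0, 0, 0, 1, 1); (0, 0, 2, 0, 0); (0, 3, 0, 0, 0); (4, 0, 0, 0, 0))
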